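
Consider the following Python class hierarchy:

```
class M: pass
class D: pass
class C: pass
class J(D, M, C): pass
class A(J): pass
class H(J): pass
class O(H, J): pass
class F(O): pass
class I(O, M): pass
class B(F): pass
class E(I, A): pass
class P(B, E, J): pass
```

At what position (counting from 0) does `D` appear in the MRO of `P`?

9

L[P] = P + merge(L[B], L[E], L[J], [B E J])
  take B:  [B F O H J D M C object] + [E I O H A J D M C object] + [J D M C object] + [B E J]
  take F:  [F O H J D M C object] + [E I O H A J D M C object] + [J D M C object] + [E J]
  take E:  [O H J D M C object] + [E I O H A J D M C object] + [J D M C object] + [E J]
  take I:  [O H J D M C object] + [I O H A J D M C object] + [J D M C object] + [J]
  take O:  [O H J D M C object] + [O H A J D M C object] + [J D M C object] + [J]
  take H:  [H J D M C object] + [H A J D M C object] + [J D M C object] + [J]
  take A:  [J D M C object] + [A J D M C object] + [J D M C object] + [J]
  take J:  [J D M C object] + [J D M C object] + [J D M C object] + [J]
  take D:  [D M C object] + [D M C object] + [D M C object]
  take M:  [M C object] + [M C object] + [M C object]
  take C:  [C object] + [C object] + [C object]
  take object:  [object] + [object] + [object]
MRO: P B F E I O H A J D M C object
D sits at index 9.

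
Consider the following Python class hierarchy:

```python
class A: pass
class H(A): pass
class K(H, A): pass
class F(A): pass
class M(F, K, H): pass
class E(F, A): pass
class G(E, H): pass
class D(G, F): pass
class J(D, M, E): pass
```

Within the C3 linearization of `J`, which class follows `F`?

K

L[J] = J + merge(L[D], L[M], L[E], [D M E])
  take D:  [D G E F H A object] + [M F K H A object] + [E F A object] + [D M E]
  take G:  [G E F H A object] + [M F K H A object] + [E F A object] + [M E]
  take M:  [E F H A object] + [M F K H A object] + [E F A object] + [M E]
  take E:  [E F H A object] + [F K H A object] + [E F A object] + [E]
  take F:  [F H A object] + [F K H A object] + [F A object]
  take K:  [H A object] + [K H A object] + [A object]
  take H:  [H A object] + [H A object] + [A object]
  take A:  [A object] + [A object] + [A object]
  take object:  [object] + [object] + [object]
MRO: J D G M E F K H A object
F is at position 5; next is K.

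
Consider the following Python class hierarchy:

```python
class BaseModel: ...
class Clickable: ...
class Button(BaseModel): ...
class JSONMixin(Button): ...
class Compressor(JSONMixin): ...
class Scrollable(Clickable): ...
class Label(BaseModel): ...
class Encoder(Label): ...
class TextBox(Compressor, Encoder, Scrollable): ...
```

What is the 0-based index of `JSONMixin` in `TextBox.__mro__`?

2

L[TextBox] = TextBox + merge(L[Compressor], L[Encoder], L[Scrollable], [Compressor Encoder Scrollable])
  take Compressor:  [Compressor JSONMixin Button BaseModel object] + [Encoder Label BaseModel object] + [Scrollable Clickable object] + [Compressor Encoder Scrollable]
  take JSONMixin:  [JSONMixin Button BaseModel object] + [Encoder Label BaseModel object] + [Scrollable Clickable object] + [Encoder Scrollable]
  take Button:  [Button BaseModel object] + [Encoder Label BaseModel object] + [Scrollable Clickable object] + [Encoder Scrollable]
  take Encoder:  [BaseModel object] + [Encoder Label BaseModel object] + [Scrollable Clickable object] + [Encoder Scrollable]
  take Label:  [BaseModel object] + [Label BaseModel object] + [Scrollable Clickable object] + [Scrollable]
  take BaseModel:  [BaseModel object] + [BaseModel object] + [Scrollable Clickable object] + [Scrollable]
  take Scrollable:  [object] + [object] + [Scrollable Clickable object] + [Scrollable]
  take Clickable:  [object] + [object] + [Clickable object]
  take object:  [object] + [object] + [object]
MRO: TextBox Compressor JSONMixin Button Encoder Label BaseModel Scrollable Clickable object
JSONMixin sits at index 2.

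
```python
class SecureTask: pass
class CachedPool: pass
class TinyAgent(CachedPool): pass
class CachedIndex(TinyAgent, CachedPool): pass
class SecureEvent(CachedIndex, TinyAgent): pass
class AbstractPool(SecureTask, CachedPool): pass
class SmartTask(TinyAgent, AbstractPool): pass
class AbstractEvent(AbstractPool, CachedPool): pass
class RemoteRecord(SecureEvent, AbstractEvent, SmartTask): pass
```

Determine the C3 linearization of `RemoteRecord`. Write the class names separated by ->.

RemoteRecord -> SecureEvent -> CachedIndex -> AbstractEvent -> SmartTask -> TinyAgent -> AbstractPool -> SecureTask -> CachedPool -> object

L[RemoteRecord] = RemoteRecord + merge(L[SecureEvent], L[AbstractEvent], L[SmartTask], [SecureEvent AbstractEvent SmartTask])
  take SecureEvent:  [SecureEvent CachedIndex TinyAgent CachedPool object] + [AbstractEvent AbstractPool SecureTask CachedPool object] + [SmartTask TinyAgent AbstractPool SecureTask CachedPool object] + [SecureEvent AbstractEvent SmartTask]
  take CachedIndex:  [CachedIndex TinyAgent CachedPool object] + [AbstractEvent AbstractPool SecureTask CachedPool object] + [SmartTask TinyAgent AbstractPool SecureTask CachedPool object] + [AbstractEvent SmartTask]
  take AbstractEvent:  [TinyAgent CachedPool object] + [AbstractEvent AbstractPool SecureTask CachedPool object] + [SmartTask TinyAgent AbstractPool SecureTask CachedPool object] + [AbstractEvent SmartTask]
  take SmartTask:  [TinyAgent CachedPool object] + [AbstractPool SecureTask CachedPool object] + [SmartTask TinyAgent AbstractPool SecureTask CachedPool object] + [SmartTask]
  take TinyAgent:  [TinyAgent CachedPool object] + [AbstractPool SecureTask CachedPool object] + [TinyAgent AbstractPool SecureTask CachedPool object]
  take AbstractPool:  [CachedPool object] + [AbstractPool SecureTask CachedPool object] + [AbstractPool SecureTask CachedPool object]
  take SecureTask:  [CachedPool object] + [SecureTask CachedPool object] + [SecureTask CachedPool object]
  take CachedPool:  [CachedPool object] + [CachedPool object] + [CachedPool object]
  take object:  [object] + [object] + [object]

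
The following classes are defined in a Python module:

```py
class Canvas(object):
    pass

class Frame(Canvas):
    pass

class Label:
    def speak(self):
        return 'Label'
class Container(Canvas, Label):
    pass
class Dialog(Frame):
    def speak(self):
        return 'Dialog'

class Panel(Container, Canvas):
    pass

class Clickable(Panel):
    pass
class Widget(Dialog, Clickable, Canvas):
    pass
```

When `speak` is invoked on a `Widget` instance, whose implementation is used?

Dialog

L[Widget] = Widget + merge(L[Dialog], L[Clickable], L[Canvas], [Dialog Clickable Canvas])
  take Dialog:  [Dialog Frame Canvas object] + [Clickable Panel Container Canvas Label object] + [Canvas object] + [Dialog Clickable Canvas]
  take Frame:  [Frame Canvas object] + [Clickable Panel Container Canvas Label object] + [Canvas object] + [Clickable Canvas]
  take Clickable:  [Canvas object] + [Clickable Panel Container Canvas Label object] + [Canvas object] + [Clickable Canvas]
  take Panel:  [Canvas object] + [Panel Container Canvas Label object] + [Canvas object] + [Canvas]
  take Container:  [Canvas object] + [Container Canvas Label object] + [Canvas object] + [Canvas]
  take Canvas:  [Canvas object] + [Canvas Label object] + [Canvas object] + [Canvas]
  take Label:  [object] + [Label object] + [object]
  take object:  [object] + [object] + [object]
MRO: Widget Dialog Frame Clickable Panel Container Canvas Label object
speak is defined in: Dialog, Label. First along the MRO is Dialog.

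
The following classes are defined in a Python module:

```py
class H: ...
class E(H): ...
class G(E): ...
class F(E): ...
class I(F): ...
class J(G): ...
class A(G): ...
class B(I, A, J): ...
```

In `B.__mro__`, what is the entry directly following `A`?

L[B] = B + merge(L[I], L[A], L[J], [I A J])
  take I:  [I F E H object] + [A G E H object] + [J G E H object] + [I A J]
  take F:  [F E H object] + [A G E H object] + [J G E H object] + [A J]
  take A:  [E H object] + [A G E H object] + [J G E H object] + [A J]
  take J:  [E H object] + [G E H object] + [J G E H object] + [J]
  take G:  [E H object] + [G E H object] + [G E H object]
  take E:  [E H object] + [E H object] + [E H object]
  take H:  [H object] + [H object] + [H object]
  take object:  [object] + [object] + [object]
MRO: B I F A J G E H object
A is at position 3; next is J.

J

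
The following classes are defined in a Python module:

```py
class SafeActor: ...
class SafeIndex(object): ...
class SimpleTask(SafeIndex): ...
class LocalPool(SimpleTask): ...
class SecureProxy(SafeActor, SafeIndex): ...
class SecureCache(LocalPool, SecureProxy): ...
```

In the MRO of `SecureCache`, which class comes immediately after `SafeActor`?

L[SecureCache] = SecureCache + merge(L[LocalPool], L[SecureProxy], [LocalPool SecureProxy])
  take LocalPool:  [LocalPool SimpleTask SafeIndex object] + [SecureProxy SafeActor SafeIndex object] + [LocalPool SecureProxy]
  take SimpleTask:  [SimpleTask SafeIndex object] + [SecureProxy SafeActor SafeIndex object] + [SecureProxy]
  take SecureProxy:  [SafeIndex object] + [SecureProxy SafeActor SafeIndex object] + [SecureProxy]
  take SafeActor:  [SafeIndex object] + [SafeActor SafeIndex object]
  take SafeIndex:  [SafeIndex object] + [SafeIndex object]
  take object:  [object] + [object]
MRO: SecureCache LocalPool SimpleTask SecureProxy SafeActor SafeIndex object
SafeActor is at position 4; next is SafeIndex.

SafeIndex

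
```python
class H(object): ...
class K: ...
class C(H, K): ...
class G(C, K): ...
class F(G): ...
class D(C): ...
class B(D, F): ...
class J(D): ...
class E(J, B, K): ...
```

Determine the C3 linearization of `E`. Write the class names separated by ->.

L[E] = E + merge(L[J], L[B], L[K], [J B K])
  take J:  [J D C H K object] + [B D F G C H K object] + [K object] + [J B K]
  take B:  [D C H K object] + [B D F G C H K object] + [K object] + [B K]
  take D:  [D C H K object] + [D F G C H K object] + [K object] + [K]
  take F:  [C H K object] + [F G C H K object] + [K object] + [K]
  take G:  [C H K object] + [G C H K object] + [K object] + [K]
  take C:  [C H K object] + [C H K object] + [K object] + [K]
  take H:  [H K object] + [H K object] + [K object] + [K]
  take K:  [K object] + [K object] + [K object] + [K]
  take object:  [object] + [object] + [object]

E -> J -> B -> D -> F -> G -> C -> H -> K -> object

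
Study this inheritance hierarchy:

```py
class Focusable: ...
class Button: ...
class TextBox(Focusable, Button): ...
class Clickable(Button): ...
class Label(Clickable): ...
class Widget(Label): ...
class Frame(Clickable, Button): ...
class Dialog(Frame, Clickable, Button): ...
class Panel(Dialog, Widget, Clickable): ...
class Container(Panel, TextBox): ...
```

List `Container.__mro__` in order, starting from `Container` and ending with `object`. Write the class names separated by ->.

L[Container] = Container + merge(L[Panel], L[TextBox], [Panel TextBox])
  take Panel:  [Panel Dialog Frame Widget Label Clickable Button object] + [TextBox Focusable Button object] + [Panel TextBox]
  take Dialog:  [Dialog Frame Widget Label Clickable Button object] + [TextBox Focusable Button object] + [TextBox]
  take Frame:  [Frame Widget Label Clickable Button object] + [TextBox Focusable Button object] + [TextBox]
  take Widget:  [Widget Label Clickable Button object] + [TextBox Focusable Button object] + [TextBox]
  take Label:  [Label Clickable Button object] + [TextBox Focusable Button object] + [TextBox]
  take Clickable:  [Clickable Button object] + [TextBox Focusable Button object] + [TextBox]
  take TextBox:  [Button object] + [TextBox Focusable Button object] + [TextBox]
  take Focusable:  [Button object] + [Focusable Button object]
  take Button:  [Button object] + [Button object]
  take object:  [object] + [object]

Container -> Panel -> Dialog -> Frame -> Widget -> Label -> Clickable -> TextBox -> Focusable -> Button -> object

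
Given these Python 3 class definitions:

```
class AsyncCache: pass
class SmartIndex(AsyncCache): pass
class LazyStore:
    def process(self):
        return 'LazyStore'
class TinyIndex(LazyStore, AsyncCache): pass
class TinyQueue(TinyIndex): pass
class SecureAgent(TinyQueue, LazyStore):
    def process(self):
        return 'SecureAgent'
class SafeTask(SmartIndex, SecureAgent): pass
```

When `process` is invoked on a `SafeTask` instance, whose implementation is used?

SecureAgent

L[SafeTask] = SafeTask + merge(L[SmartIndex], L[SecureAgent], [SmartIndex SecureAgent])
  take SmartIndex:  [SmartIndex AsyncCache object] + [SecureAgent TinyQueue TinyIndex LazyStore AsyncCache object] + [SmartIndex SecureAgent]
  take SecureAgent:  [AsyncCache object] + [SecureAgent TinyQueue TinyIndex LazyStore AsyncCache object] + [SecureAgent]
  take TinyQueue:  [AsyncCache object] + [TinyQueue TinyIndex LazyStore AsyncCache object]
  take TinyIndex:  [AsyncCache object] + [TinyIndex LazyStore AsyncCache object]
  take LazyStore:  [AsyncCache object] + [LazyStore AsyncCache object]
  take AsyncCache:  [AsyncCache object] + [AsyncCache object]
  take object:  [object] + [object]
MRO: SafeTask SmartIndex SecureAgent TinyQueue TinyIndex LazyStore AsyncCache object
process is defined in: LazyStore, SecureAgent. First along the MRO is SecureAgent.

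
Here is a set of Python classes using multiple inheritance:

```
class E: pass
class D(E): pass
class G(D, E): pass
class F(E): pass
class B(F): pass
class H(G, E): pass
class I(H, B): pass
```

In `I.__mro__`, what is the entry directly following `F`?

L[I] = I + merge(L[H], L[B], [H B])
  take H:  [H G D E object] + [B F E object] + [H B]
  take G:  [G D E object] + [B F E object] + [B]
  take D:  [D E object] + [B F E object] + [B]
  take B:  [E object] + [B F E object] + [B]
  take F:  [E object] + [F E object]
  take E:  [E object] + [E object]
  take object:  [object] + [object]
MRO: I H G D B F E object
F is at position 5; next is E.

E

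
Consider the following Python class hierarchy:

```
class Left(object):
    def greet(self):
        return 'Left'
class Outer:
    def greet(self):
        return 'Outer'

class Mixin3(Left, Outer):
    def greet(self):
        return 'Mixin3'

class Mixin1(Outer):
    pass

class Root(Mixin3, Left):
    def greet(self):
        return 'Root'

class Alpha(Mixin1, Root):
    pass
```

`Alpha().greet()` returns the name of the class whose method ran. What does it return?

L[Alpha] = Alpha + merge(L[Mixin1], L[Root], [Mixin1 Root])
  take Mixin1:  [Mixin1 Outer object] + [Root Mixin3 Left Outer object] + [Mixin1 Root]
  take Root:  [Outer object] + [Root Mixin3 Left Outer object] + [Root]
  take Mixin3:  [Outer object] + [Mixin3 Left Outer object]
  take Left:  [Outer object] + [Left Outer object]
  take Outer:  [Outer object] + [Outer object]
  take object:  [object] + [object]
MRO: Alpha Mixin1 Root Mixin3 Left Outer object
greet is defined in: Left, Mixin3, Outer, Root. First along the MRO is Root.

Root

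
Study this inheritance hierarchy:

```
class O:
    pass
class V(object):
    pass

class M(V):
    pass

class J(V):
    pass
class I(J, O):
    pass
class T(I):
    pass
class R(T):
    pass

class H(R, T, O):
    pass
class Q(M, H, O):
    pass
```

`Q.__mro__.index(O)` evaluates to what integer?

L[Q] = Q + merge(L[M], L[H], L[O], [M H O])
  take M:  [M V object] + [H R T I J V O object] + [O object] + [M H O]
  take H:  [V object] + [H R T I J V O object] + [O object] + [H O]
  take R:  [V object] + [R T I J V O object] + [O object] + [O]
  take T:  [V object] + [T I J V O object] + [O object] + [O]
  take I:  [V object] + [I J V O object] + [O object] + [O]
  take J:  [V object] + [J V O object] + [O object] + [O]
  take V:  [V object] + [V O object] + [O object] + [O]
  take O:  [object] + [O object] + [O object] + [O]
  take object:  [object] + [object] + [object]
MRO: Q M H R T I J V O object
O sits at index 8.

8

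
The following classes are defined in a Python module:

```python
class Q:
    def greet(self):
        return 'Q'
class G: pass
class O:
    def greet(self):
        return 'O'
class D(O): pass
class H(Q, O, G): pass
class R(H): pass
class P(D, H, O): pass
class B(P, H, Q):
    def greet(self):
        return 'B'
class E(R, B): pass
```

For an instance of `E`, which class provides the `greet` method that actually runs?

B

L[E] = E + merge(L[R], L[B], [R B])
  take R:  [R H Q O G object] + [B P D H Q O G object] + [R B]
  take B:  [H Q O G object] + [B P D H Q O G object] + [B]
  take P:  [H Q O G object] + [P D H Q O G object]
  take D:  [H Q O G object] + [D H Q O G object]
  take H:  [H Q O G object] + [H Q O G object]
  take Q:  [Q O G object] + [Q O G object]
  take O:  [O G object] + [O G object]
  take G:  [G object] + [G object]
  take object:  [object] + [object]
MRO: E R B P D H Q O G object
greet is defined in: B, O, Q. First along the MRO is B.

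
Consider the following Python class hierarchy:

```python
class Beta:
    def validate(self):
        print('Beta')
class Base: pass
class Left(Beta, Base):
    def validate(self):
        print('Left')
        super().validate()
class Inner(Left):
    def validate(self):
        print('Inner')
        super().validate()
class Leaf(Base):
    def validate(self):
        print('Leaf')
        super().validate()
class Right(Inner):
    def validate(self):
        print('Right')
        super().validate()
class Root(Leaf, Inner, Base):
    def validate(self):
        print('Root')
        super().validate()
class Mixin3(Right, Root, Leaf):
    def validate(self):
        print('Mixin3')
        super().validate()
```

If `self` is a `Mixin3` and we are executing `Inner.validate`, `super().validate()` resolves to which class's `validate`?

L[Mixin3] = Mixin3 + merge(L[Right], L[Root], L[Leaf], [Right Root Leaf])
  take Right:  [Right Inner Left Beta Base object] + [Root Leaf Inner Left Beta Base object] + [Leaf Base object] + [Right Root Leaf]
  take Root:  [Inner Left Beta Base object] + [Root Leaf Inner Left Beta Base object] + [Leaf Base object] + [Root Leaf]
  take Leaf:  [Inner Left Beta Base object] + [Leaf Inner Left Beta Base object] + [Leaf Base object] + [Leaf]
  take Inner:  [Inner Left Beta Base object] + [Inner Left Beta Base object] + [Base object]
  take Left:  [Left Beta Base object] + [Left Beta Base object] + [Base object]
  take Beta:  [Beta Base object] + [Beta Base object] + [Base object]
  take Base:  [Base object] + [Base object] + [Base object]
  take object:  [object] + [object] + [object]
MRO: Mixin3 Right Root Leaf Inner Left Beta Base object
super() in Inner.validate on a Mixin3 instance goes to the class after Inner in Mixin3's MRO: Left.

Left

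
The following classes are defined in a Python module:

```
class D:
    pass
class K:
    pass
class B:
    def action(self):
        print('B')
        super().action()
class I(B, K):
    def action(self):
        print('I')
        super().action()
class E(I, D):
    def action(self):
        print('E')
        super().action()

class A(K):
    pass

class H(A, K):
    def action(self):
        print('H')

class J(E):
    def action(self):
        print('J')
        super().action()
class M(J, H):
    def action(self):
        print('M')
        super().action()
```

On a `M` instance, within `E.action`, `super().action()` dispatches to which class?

L[M] = M + merge(L[J], L[H], [J H])
  take J:  [J E I B K D object] + [H A K object] + [J H]
  take E:  [E I B K D object] + [H A K object] + [H]
  take I:  [I B K D object] + [H A K object] + [H]
  take B:  [B K D object] + [H A K object] + [H]
  take H:  [K D object] + [H A K object] + [H]
  take A:  [K D object] + [A K object]
  take K:  [K D object] + [K object]
  take D:  [D object] + [object]
  take object:  [object] + [object]
MRO: M J E I B H A K D object
super() in E.action on a M instance goes to the class after E in M's MRO: I.

I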